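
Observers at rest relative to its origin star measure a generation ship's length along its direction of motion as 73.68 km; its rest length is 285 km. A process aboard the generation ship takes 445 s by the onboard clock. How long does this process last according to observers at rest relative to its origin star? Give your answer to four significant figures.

γ = L₀/L = 285/73.68 = 3.86808.
The same γ dilates the second interval: 3.86808 × 445 s = 1721 s.

1721 s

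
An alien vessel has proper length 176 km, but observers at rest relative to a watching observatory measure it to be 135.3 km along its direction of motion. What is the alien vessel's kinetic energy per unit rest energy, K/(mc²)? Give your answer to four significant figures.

0.3008

γ = L₀/L = 176/135.3 = 1.30081.
Since K = (γ−1)mc², K/(mc²) = 1.30081 − 1 = 0.3008.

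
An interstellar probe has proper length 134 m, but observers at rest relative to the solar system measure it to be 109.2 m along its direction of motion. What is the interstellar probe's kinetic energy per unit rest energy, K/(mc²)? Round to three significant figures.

Length contraction gives γ = L₀/L = 134/109.2 = 1.22711.
K/(mc²) = γ − 1 = 1.22711 − 1 = 0.227.

0.227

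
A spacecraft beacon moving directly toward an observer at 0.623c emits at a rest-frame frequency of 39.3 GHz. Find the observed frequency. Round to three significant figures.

Relativistic Doppler (source moving toward): f_obs = f_src · √((1+β)/(1−β)).
With β = 0.623: factor = √(1.623/0.377) = 2.0749.
f_obs = 39.3 × 2.0749 = 81.5 GHz.

81.5 GHz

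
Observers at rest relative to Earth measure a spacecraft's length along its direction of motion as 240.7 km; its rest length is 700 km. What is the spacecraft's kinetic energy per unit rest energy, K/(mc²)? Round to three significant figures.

1.91

Length contraction gives γ = L₀/L = 700/240.7 = 2.90818.
Since K = (γ−1)mc², K/(mc²) = 2.90818 − 1 = 1.91.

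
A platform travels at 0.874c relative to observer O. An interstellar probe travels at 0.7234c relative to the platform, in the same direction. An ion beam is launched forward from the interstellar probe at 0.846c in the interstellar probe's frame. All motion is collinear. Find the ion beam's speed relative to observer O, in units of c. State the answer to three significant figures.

Compose velocities in two stages. Stage 1 (into S'): u₁ = (0.846+0.7234)/(1+0.846×0.7234) = 0.97358.
Stage 2 (into S): u = (0.97358+0.874)/(1+0.97358×0.874) = 0.9982, so the speed is 0.998c.

0.998c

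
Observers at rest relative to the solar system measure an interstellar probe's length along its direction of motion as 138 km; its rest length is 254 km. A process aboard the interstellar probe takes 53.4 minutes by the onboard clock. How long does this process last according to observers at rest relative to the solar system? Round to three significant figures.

98.3 minutes

From L = L₀/γ: γ = 254/138 = 1.84058.
Δt = γΔτ = 1.84058 × 53.4 = 98.3 minutes.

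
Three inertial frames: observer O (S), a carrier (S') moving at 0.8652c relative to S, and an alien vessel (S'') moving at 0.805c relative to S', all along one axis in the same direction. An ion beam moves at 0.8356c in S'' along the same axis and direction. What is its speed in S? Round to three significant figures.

Apply u = (u'+v)/(1+u'v) twice. Ion beam in the carrier frame: (0.8356+0.805)/(1+0.8356·0.805) = 1.6406/1.672658 = 0.98083c.
That velocity, transformed to the rest frame of observer O: (0.98083+0.8652)/(1+0.98083·0.8652) = 1.84603/1.848614116 = 0.9986c.

0.999c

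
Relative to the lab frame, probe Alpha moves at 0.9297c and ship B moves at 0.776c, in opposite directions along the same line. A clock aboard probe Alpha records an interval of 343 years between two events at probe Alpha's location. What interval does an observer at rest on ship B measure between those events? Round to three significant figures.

The velocity of probe Alpha relative to ship B is (0.9297 + 0.776)c / (1 + 0.9297×0.776) = 0.99085c; relative speed 0.99085c.
γ for this relative speed: γ = 1/√(1 − 0.981784) = 7.4092.
The clock on probe Alpha records proper time, so ship B measures Δt = γΔτ = 7.4092 × 343 = 2540 years.

2540 years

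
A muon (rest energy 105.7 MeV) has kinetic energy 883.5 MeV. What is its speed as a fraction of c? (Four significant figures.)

K = (γ−1)mc², so γ = 1 + 883.5/105.7 = 9.3586.
Then v/c = √(1 − γ⁻²) = √(1 − 0.0114177) = √0.9885823 = 0.9943.

0.9943c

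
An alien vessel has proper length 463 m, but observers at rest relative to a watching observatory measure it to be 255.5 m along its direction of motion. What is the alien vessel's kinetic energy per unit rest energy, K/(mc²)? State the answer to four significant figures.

0.8121

From L = L₀/γ: γ = 463/255.5 = 1.81213.
Since K = (γ−1)mc², K/(mc²) = 1.81213 − 1 = 0.8121.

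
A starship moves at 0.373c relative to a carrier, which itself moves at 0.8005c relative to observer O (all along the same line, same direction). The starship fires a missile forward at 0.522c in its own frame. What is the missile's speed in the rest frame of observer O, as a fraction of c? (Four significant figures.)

Compose velocities in two stages. Stage 1 (into S'): u₁ = (0.522+0.373)/(1+0.522×0.373) = 0.74914.
Stage 2 (into S): u = (0.74914+0.8005)/(1+0.74914×0.8005) = 0.96871, so the speed is 0.9687c.

0.9687c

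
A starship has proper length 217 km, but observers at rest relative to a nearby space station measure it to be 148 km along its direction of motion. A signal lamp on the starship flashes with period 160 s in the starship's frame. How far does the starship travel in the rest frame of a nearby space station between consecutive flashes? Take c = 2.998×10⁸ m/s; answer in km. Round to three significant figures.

γ = L₀/L = 217/148 = 1.46622.
β = √(1 − 1/γ²) = 0.73133. Lab-frame period = γτ = 1.46622×160 s = 234.6 s. Distance = βc × γτ = 0.73133 × 2.998×10⁸ m/s × 234.6 s = 5.1437×10^10 m = 5.14×10^7 km.

5.14×10^7 km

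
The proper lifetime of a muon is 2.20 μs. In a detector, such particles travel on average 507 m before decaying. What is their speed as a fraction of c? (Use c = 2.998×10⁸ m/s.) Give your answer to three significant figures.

0.609c

Lab distance = (lab lifetime)·v = γτ·βc, so βγ = d/(cτ) = 507.0/(2.998×10⁸ × 2.200×10^-6) = 0.76869.
With βγ = 0.76869: γ² = 1 + (βγ)² = 1.590884, and β = (βγ)/γ = 0.76869/1.2613 = 0.609.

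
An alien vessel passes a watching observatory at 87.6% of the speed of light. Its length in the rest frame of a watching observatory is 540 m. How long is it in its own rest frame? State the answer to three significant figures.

1120 m

γ = 1/√(1 − β²) = 1/√(1 − 0.767376) = 1/√0.232624 = 1/0.482311 = 2.0734.
Proper length: L₀ = γ·L = 2.0734 × 540 = 1120 m.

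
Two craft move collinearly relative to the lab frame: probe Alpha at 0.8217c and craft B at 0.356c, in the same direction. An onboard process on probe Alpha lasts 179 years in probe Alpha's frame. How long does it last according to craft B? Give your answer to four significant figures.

237.8 years

The velocity of probe Alpha relative to craft B is (0.8217 − 0.356)c / (1 − 0.8217×0.356) = 0.65826c; relative speed 0.65826c.
At |u| = 0.65826c, γ = (1 − 0.433306)^(−1/2) = 1.3284.
The clock on probe Alpha records proper time, so craft B measures Δt = γΔτ = 1.3284 × 179 = 237.8 years.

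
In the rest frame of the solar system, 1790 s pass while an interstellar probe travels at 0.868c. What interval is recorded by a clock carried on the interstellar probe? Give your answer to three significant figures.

889 s

With β = 0.868, γ = 1/√(1 − 0.868²) = 1/√0.246576 = 2.0138.
The moving clock records proper time: Δτ = Δt/γ = 1790/2.0138 = 889 s.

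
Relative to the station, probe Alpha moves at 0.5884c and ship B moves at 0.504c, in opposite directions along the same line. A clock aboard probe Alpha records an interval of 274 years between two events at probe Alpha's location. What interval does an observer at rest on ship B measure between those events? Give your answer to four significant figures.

Transform probe Alpha's velocity into ship B's frame: (0.5884 + 0.504)/(1 + 0.5884·0.504) = 1.0924/1.2965536, so the relative speed is 0.84254c.
γ for this relative speed: γ = 1/√(1 − 0.709874) = 1.8566.
Probe Alpha's interval is proper; time dilation gives Δt_B = γΔτ = 1.8566 × 274 years = 508.7 years.

508.7 years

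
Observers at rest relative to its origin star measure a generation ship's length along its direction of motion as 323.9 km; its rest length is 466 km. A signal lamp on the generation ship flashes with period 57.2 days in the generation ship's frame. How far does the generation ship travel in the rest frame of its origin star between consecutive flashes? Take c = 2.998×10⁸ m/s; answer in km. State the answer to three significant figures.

1.53×10^12 km

Length contraction gives γ = L₀/L = 466/323.9 = 1.43872.
β = √(1 − 1/γ²) = 0.71895. Lab-frame period = γτ = 1.43872×57.2 days = 82.295 days. Distance = βc × γτ = 0.71895 × 2.998×10⁸ m/s × 7110288 s = 1.5326×10^15 m = 1.53×10^12 km.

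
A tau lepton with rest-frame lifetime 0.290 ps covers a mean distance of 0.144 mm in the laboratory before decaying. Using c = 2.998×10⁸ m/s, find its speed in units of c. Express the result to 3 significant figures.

Let x = d/(cτ) = 1.440×10^-4 m / (2.998×10⁸ m/s × 2.900×10^-13 s) = 1.6563. Since d = βγcτ, x = βγ = β/√(1−β²).
Solving: β² = x²/(1+x²) = 2.74333/3.74333 = 0.732858, so β = 0.856.

0.856c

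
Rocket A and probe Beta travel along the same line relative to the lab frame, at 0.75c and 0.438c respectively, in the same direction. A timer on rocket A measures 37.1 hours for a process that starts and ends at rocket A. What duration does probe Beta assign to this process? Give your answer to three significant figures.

41.9 hours

The velocity of rocket A relative to probe Beta is (0.75 − 0.438)c / (1 − 0.75×0.438) = 0.46463c; relative speed 0.46463c.
At |u| = 0.46463c, γ = (1 − 0.215881)^(−1/2) = 1.1293.
The clock on rocket A records proper time, so probe Beta measures Δt = γΔτ = 1.1293 × 37.1 = 41.9 hours.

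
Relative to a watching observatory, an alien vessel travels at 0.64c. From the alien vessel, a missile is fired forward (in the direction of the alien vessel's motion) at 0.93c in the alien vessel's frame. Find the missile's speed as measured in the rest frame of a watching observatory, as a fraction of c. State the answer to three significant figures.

In units of c, u = (u' + v)/(1 + u'v) with u' = 0.93 and v = 0.64.
Numerator: 0.93 + 0.64 = 1.57. Denominator: 1 + (0.93)(0.64) = 1.5952.
u = 1.57/1.5952 = 0.9842, so the speed is 0.984c.

0.984c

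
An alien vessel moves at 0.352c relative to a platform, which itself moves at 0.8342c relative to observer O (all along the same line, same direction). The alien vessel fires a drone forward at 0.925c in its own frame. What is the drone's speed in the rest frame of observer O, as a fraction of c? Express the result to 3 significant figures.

0.997c

First combine the drone and alien vessel (S''→S'): u₁ = (0.925 + 0.352)/(1 + 0.925×0.352) = 1.277/1.3256 = 0.96334.
Then combine with the platform (S'→S): u = (0.96334 + 0.8342)/(1 + 0.96334×0.8342) = 1.79754/1.803618228 = 0.99663.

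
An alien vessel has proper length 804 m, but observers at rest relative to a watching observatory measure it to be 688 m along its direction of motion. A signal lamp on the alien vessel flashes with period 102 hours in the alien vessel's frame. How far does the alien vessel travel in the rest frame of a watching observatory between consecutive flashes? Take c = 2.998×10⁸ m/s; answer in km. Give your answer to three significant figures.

6.66×10^10 km

From L = L₀/γ: γ = 804/688 = 1.1686.
β = √(1 − 1/γ²) = 0.51743. Lab-frame period = γτ = 1.1686×102 hours = 119.2 hours. Distance = βc × γτ = 0.51743 × 2.998×10⁸ m/s × 429120 s = 6.6567×10^13 m = 6.66×10^10 km.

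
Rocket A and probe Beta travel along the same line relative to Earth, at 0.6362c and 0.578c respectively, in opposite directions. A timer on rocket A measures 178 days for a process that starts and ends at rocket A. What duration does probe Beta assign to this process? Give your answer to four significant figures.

The velocity of rocket A relative to probe Beta is (0.6362 + 0.578)c / (1 + 0.6362×0.578) = 0.88775c; relative speed 0.88775c.
γ for this relative speed: γ = 1/√(1 − 0.7881) = 2.1724.
The clock on rocket A records proper time, so probe Beta measures Δt = γΔτ = 2.1724 × 178 = 386.7 days.

386.7 days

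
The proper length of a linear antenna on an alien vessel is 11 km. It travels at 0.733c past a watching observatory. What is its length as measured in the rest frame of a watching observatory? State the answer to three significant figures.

With β = 0.733, γ = 1/√(1 − 0.733²) = 1/√0.462711 = 1.4701.
Length contraction: L = L₀/γ = 11/1.4701 = 7.48 km.

7.48 km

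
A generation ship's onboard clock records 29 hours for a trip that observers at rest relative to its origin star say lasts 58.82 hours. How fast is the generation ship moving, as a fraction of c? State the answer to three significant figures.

γ = Δt/Δτ = 58.82/29 = 2.0283.
β = √(1 − 1/γ²) = √(1 − 0.243072) = √0.756928 = 0.870.

0.870c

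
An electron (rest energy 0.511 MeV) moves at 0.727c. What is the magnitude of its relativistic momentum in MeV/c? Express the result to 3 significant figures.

0.541 MeV/c

With β = 0.727, γ = 1/√(1 − 0.727²) = 1/√0.471471 = 1.4564.
Momentum: p = γβ·mc = 1.4564 × 0.727 × 0.511 MeV/c = 0.541 MeV/c.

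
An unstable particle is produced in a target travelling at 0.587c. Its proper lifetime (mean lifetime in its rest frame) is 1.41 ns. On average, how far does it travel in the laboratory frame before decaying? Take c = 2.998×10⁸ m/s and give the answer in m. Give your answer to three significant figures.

0.306 m

Lorentz factor: γ = (1 − 0.344569)^(−1/2) = 1.2352.
Lab-frame lifetime: Δt = γτ = 1.2352 × 1.41 ns = 1.7416 ns.
Distance: d = vΔt = 0.587 × 2.998×10⁸ m/s × 1.7416×10^-9 s = 0.306 m.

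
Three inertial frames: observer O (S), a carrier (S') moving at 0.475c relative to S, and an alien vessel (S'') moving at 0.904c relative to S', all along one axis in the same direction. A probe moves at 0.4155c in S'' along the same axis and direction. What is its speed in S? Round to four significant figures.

Apply u = (u'+v)/(1+u'v) twice. Probe in the carrier frame: (0.4155+0.904)/(1+0.4155·0.904) = 1.3195/1.375612 = 0.95921c.
That velocity, transformed to the rest frame of observer O: (0.95921+0.475)/(1+0.95921·0.475) = 1.43421/1.45562475 = 0.98529c.

0.9853c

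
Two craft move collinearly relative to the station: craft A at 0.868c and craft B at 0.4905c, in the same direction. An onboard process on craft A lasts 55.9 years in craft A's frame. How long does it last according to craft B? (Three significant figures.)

The velocity of craft A relative to craft B is (0.868 − 0.4905)c / (1 − 0.868×0.4905) = 0.65738c; relative speed 0.65738c.
γ for this relative speed: γ = 1/√(1 − 0.432148) = 1.327.
Craft A's interval is proper; time dilation gives Δt_B = γΔτ = 1.327 × 55.9 years = 74.2 years.

74.2 years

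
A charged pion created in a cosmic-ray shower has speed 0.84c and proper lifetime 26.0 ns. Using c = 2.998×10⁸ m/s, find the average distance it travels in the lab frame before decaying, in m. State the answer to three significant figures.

γ = 1/√(1 − β²) = 1/√(1 − 0.7056) = 1/√0.2944 = 1/0.542586 = 1.843.
Lab-frame lifetime: Δt = γτ = 1.843 × 26.0 ns = 47.918 ns.
Distance: d = vΔt = 0.84 × 2.998×10⁸ m/s × 4.7918×10^-8 s = 12.1 m.

12.1 m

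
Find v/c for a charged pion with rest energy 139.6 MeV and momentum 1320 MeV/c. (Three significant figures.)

βγ = pc/(mc²) = 1320/139.6 = 9.4556.
Since γ² = 1 + (βγ)² = 90.4084, γ = √90.4084 = 9.50833, and β = (βγ)/γ = 9.4556/9.50833 = 0.994.

0.994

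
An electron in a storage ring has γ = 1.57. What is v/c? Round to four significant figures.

0.7709

β = √(1 − 1/γ²) = √(1 − 1/2.4649) = √0.594304 = 0.7709.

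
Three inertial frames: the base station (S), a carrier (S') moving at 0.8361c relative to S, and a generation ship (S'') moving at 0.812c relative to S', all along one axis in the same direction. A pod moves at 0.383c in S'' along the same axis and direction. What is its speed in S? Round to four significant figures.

Compose velocities in two stages. Stage 1 (into S'): u₁ = (0.383+0.812)/(1+0.383×0.812) = 0.91152.
Stage 2 (into S): u = (0.91152+0.8361)/(1+0.91152×0.8361) = 0.99177, so the speed is 0.9918c.

0.9918c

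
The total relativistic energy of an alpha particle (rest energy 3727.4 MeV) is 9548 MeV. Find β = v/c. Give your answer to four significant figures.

γ = E/(mc²) = 9548/3727.4 = 2.5616.
β = √(1 − 1/γ²) = √(1 − 0.152397) = √0.847603 = 0.9207.

0.9207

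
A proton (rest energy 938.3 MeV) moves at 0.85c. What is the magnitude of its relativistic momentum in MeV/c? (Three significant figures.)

With β = 0.85, γ = 1/√(1 − 0.85²) = 1/√0.2775 = 1.8983.
Momentum: p = γβ·mc = 1.8983 × 0.85 × 938.3 MeV/c = 1510 MeV/c.

1510 MeV/c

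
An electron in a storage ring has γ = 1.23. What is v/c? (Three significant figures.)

0.582

β = √(1 − 1/γ²) = √(1 − 1/1.5129) = √0.339018 = 0.582.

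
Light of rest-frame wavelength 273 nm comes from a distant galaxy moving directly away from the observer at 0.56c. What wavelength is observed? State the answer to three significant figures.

Relativistic Doppler for wavelength: λ_obs = λ_src · √((1+β)/(1−β)).
With β = 0.56: factor = √(1.56/0.44) = 1.8829.
λ_obs = 273 × 1.8829 = 514 nm.

514 nm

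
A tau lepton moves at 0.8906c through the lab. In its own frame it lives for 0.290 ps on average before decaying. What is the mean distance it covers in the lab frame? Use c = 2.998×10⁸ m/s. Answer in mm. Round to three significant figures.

Lorentz factor: γ = (1 − 0.79316836)^(−1/2) = 2.1988.
Lab-frame lifetime: Δt = γτ = 2.1988 × 0.290 ps = 0.63765 ps.
Distance: d = vΔt = 0.8906 × 2.998×10⁸ m/s × 6.3765×10^-13 s = 1.70×10^-4 m = 0.170 mm.

0.170 mm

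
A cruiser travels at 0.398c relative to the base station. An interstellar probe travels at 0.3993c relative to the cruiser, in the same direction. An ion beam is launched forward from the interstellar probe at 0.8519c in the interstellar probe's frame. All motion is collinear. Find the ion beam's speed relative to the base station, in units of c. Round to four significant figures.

First combine the ion beam and interstellar probe (S''→S'): u₁ = (0.8519 + 0.3993)/(1 + 0.8519×0.3993) = 1.2512/1.34016367 = 0.93362.
Then combine with the cruiser (S'→S): u = (0.93362 + 0.398)/(1 + 0.93362×0.398) = 1.33162/1.37158076 = 0.97087.

0.9709c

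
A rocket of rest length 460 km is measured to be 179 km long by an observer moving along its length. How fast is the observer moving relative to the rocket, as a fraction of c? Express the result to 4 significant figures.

Length contraction gives γ = L₀/L = 460/179 = 2.5698.
β = √(1 − 1/γ²) = √0.848574 = 0.9212.

0.9212c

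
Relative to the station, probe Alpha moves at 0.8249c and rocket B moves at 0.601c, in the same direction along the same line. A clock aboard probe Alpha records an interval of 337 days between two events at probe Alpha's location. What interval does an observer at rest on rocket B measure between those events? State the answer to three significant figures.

The velocity of probe Alpha relative to rocket B is (0.8249 − 0.601)c / (1 − 0.8249×0.601) = 0.44404c; relative speed 0.44404c.
γ for this relative speed: γ = 1/√(1 − 0.197172) = 1.1161.
The clock on probe Alpha records proper time, so rocket B measures Δt = γΔτ = 1.1161 × 337 = 376 days.

376 days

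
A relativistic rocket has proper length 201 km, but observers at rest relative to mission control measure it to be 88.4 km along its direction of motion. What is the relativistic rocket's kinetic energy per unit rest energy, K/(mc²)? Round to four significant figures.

γ = L₀/L = 201/88.4 = 2.27376.
Since K = (γ−1)mc², K/(mc²) = 2.27376 − 1 = 1.274.

1.274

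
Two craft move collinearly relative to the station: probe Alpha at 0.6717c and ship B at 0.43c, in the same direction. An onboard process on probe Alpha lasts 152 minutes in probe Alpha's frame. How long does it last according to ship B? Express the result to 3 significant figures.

162 minutes

Speed of probe Alpha in ship B's frame: u = (v_A − v_B)/(1 − v_A v_B/c²) = (0.6717 − 0.43)/(1 − 0.6717×0.43) = 0.2417/0.711169 = 0.33986; |u| = 0.33986c.
γ for this relative speed: γ = 1/√(1 − 0.115505) = 1.0633.
The clock on probe Alpha records proper time, so ship B measures Δt = γΔτ = 1.0633 × 152 = 162 minutes.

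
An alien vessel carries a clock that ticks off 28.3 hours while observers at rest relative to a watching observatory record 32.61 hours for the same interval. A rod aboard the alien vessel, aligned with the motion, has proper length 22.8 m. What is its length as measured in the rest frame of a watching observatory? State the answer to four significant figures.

19.79 m

From Δt = γΔτ: γ = 32.61/28.3 = 1.1523.
The rod contracts by the same γ: 22.8 m / 1.1523 = 19.79 m.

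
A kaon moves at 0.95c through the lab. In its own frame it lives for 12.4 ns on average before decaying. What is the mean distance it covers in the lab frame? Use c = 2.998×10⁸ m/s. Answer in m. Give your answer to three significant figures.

With β = 0.95, γ = 1/√(1 − 0.95²) = 1/√0.0975 = 3.2026.
Lab-frame lifetime: Δt = γτ = 3.2026 × 12.4 ns = 39.712 ns.
Distance: d = vΔt = 0.95 × 2.998×10⁸ m/s × 3.9712×10^-8 s = 11.3 m.

11.3 m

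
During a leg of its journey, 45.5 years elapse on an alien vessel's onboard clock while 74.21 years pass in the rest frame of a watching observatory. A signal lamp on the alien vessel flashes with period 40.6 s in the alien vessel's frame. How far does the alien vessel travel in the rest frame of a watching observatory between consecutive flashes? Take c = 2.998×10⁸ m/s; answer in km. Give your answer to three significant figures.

1.57×10^7 km

γ = Δt/Δτ = 74.21/45.5 = 1.63099.
β = √(1 − 1/γ²) = 0.78999. Lab-frame period = γτ = 1.63099×40.6 s = 66.218 s. Distance = βc × γτ = 0.78999 × 2.998×10⁸ m/s × 66.218 s = 1.5683×10^10 m = 1.57×10^7 km.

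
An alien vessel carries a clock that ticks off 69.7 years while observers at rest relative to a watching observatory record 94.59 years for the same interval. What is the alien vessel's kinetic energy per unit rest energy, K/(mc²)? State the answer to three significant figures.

0.357

From Δt = γΔτ: γ = 94.59/69.7 = 1.3571.
K/(mc²) = γ − 1 = 1.3571 − 1 = 0.357.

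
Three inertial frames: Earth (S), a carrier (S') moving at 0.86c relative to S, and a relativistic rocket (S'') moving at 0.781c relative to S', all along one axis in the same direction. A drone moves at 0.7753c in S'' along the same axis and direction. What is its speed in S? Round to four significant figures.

Compose velocities in two stages. Stage 1 (into S'): u₁ = (0.7753+0.781)/(1+0.7753×0.781) = 0.96935.
Stage 2 (into S): u = (0.96935+0.86)/(1+0.96935×0.86) = 0.99766, so the speed is 0.9977c.

0.9977c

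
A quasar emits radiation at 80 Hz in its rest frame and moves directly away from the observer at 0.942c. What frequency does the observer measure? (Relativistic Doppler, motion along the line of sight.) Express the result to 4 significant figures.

Relativistic Doppler (source moving away): f_obs = f_src · √((1−β)/(1+β)).
With β = 0.942: factor = √(0.058/1.942) = 0.17282.
f_obs = 80 × 0.17282 = 13.83 Hz.

13.83 Hz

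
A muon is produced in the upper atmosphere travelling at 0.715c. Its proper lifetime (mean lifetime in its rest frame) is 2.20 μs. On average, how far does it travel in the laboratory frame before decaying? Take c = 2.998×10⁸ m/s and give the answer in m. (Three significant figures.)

675 m

Lorentz factor: γ = (1 − 0.511225)^(−1/2) = 1.4304.
Lab-frame lifetime: Δt = γτ = 1.4304 × 2.20 μs = 3.1469 μs.
Distance: d = vΔt = 0.715 × 2.998×10⁸ m/s × 3.1469×10^-6 s = 675 m.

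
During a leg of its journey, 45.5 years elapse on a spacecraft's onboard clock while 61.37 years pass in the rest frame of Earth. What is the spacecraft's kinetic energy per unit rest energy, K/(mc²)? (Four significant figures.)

The time-dilation ratio gives γ = 61.37/45.5 = 1.34879.
Since K = (γ−1)mc², K/(mc²) = 1.34879 − 1 = 0.3488.

0.3488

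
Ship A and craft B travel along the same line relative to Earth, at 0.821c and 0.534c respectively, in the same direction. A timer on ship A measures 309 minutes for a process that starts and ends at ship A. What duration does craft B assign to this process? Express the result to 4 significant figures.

359.5 minutes

Speed of ship A in craft B's frame: u = (v_A − v_B)/(1 − v_A v_B/c²) = (0.821 − 0.534)/(1 − 0.821×0.534) = 0.287/0.561586 = 0.51105; |u| = 0.51105c.
γ for this relative speed: γ = 1/√(1 − 0.261172) = 1.1634.
Ship A's interval is proper; time dilation gives Δt_B = γΔτ = 1.1634 × 309 minutes = 359.5 minutes.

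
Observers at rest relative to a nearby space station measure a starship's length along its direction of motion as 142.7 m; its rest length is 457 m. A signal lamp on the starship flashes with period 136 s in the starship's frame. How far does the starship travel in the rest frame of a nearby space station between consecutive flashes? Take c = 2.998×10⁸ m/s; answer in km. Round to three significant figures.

1.24×10^8 km

From L = L₀/γ: γ = 457/142.7 = 3.20252.
β = √(1 − 1/γ²) = 0.95. Lab-frame period = γτ = 3.20252×136 s = 435.54 s. Distance = βc × γτ = 0.95 × 2.998×10⁸ m/s × 435.54 s = 1.2405×10^11 m = 1.24×10^8 km.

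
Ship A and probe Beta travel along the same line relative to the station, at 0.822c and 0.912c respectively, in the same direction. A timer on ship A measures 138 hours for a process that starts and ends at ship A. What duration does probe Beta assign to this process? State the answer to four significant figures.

The velocity of ship A relative to probe Beta is (0.822 − 0.912)c / (1 − 0.822×0.912) = −0.35952c; relative speed 0.35952c.
At |u| = 0.35952c, γ = (1 − 0.129255)^(−1/2) = 1.0717.
Ship A's interval is proper; time dilation gives Δt_B = γΔτ = 1.0717 × 138 hours = 147.9 hours.

147.9 hours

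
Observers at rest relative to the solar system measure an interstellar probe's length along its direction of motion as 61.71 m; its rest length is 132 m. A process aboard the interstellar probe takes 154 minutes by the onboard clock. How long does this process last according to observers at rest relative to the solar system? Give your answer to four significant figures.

γ = L₀/L = 132/61.71 = 2.13904.
The same γ dilates the second interval: 2.13904 × 154 minutes = 329.4 minutes.

329.4 minutes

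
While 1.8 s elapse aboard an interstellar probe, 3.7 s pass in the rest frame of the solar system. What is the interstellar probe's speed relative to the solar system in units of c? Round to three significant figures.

0.874c

γ = Δt/Δτ = 3.7/1.8 = 2.0556.
β = √(1 − 1/γ²) = √(1 − 0.236659) = √0.763341 = 0.874.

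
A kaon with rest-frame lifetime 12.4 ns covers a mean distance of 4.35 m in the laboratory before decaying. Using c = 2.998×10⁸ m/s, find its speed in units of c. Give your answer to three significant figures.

d = βγcτ ⇒ βγ = d/(cτ) = 4.350 m / (3.71752 m) = 1.1701.
β = (βγ)/√(1+(βγ)²) = 1.1701/√2.36913 = 0.760.

0.760c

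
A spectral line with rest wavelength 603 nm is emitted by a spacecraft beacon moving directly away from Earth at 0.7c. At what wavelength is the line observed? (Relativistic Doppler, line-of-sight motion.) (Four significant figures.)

1435 nm

Relativistic Doppler for wavelength: λ_obs = λ_src · √((1+β)/(1−β)).
With β = 0.7: factor = √(1.7/0.3) = 2.3805.
λ_obs = 603 × 2.3805 = 1435 nm.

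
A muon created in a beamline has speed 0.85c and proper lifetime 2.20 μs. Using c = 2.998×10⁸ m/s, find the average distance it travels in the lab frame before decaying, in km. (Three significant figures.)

γ = 1/√(1 − β²) = 1/√(1 − 0.7225) = 1/√0.2775 = 1/0.526783 = 1.8983.
Lab-frame lifetime: Δt = γτ = 1.8983 × 2.20 μs = 4.1763 μs.
Distance: d = vΔt = 0.85 × 2.998×10⁸ m/s × 4.1763×10^-6 s = 1060 m = 1.06 km.

1.06 km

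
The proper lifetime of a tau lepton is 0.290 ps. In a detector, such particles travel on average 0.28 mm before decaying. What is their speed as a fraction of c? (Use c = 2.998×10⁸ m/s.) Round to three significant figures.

d = βγcτ ⇒ βγ = d/(cτ) = 2.800×10^-4 m / (8.6942×10^-5 m) = 3.2205.
β = (βγ)/√(1+(βγ)²) = 3.2205/√11.3716 = 0.955.

0.955c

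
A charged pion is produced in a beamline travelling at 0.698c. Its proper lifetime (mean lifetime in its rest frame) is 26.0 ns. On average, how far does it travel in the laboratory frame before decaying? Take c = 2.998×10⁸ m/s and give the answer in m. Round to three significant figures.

γ = 1/√(1 − β²) = 1/√(1 − 0.487204) = 1/√0.512796 = 1/0.716098 = 1.3965.
Lab-frame lifetime: Δt = γτ = 1.3965 × 26.0 ns = 36.309 ns.
Distance: d = vΔt = 0.698 × 2.998×10⁸ m/s × 3.6309×10^-8 s = 7.60 m.

7.60 m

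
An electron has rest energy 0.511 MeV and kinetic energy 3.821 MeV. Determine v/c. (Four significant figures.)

0.9930

γ = 1 + K/(mc²) = 1 + 3.821/0.511 = 8.4775.
β = √(1 − 1/γ²) = √(1 − 0.0139144) = √0.9860856 = 0.9930.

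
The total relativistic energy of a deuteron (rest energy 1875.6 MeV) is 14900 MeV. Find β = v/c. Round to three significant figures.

0.992

γ = E/(mc²) = 14900/1875.6 = 7.9441.
β = √(1 − 1/γ²) = √(1 − 0.0158457) = √0.9841543 = 0.992.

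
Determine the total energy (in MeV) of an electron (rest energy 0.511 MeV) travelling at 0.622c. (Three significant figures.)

0.653 MeV

Lorentz factor: γ = (1 − 0.386884)^(−1/2) = 1.2771.
Total energy: E = γmc² = 1.2771 × 0.511 MeV = 0.653 MeV.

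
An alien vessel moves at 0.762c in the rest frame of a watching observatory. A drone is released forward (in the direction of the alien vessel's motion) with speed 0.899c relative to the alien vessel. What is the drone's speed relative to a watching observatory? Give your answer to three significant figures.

0.986c

In units of c, u = (u' + v)/(1 + u'v) with u' = 0.899 and v = 0.762.
Numerator: 0.899 + 0.762 = 1.661. Denominator: 1 + (0.899)(0.762) = 1.685038.
u = 1.661/1.685038 = 0.98573, so the speed is 0.986c.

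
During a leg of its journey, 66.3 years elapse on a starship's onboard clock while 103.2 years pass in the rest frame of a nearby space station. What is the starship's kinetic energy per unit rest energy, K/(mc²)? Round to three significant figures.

0.557

γ = Δt/Δτ = 103.2/66.3 = 1.55656.
K/(mc²) = γ − 1 = 1.55656 − 1 = 0.557.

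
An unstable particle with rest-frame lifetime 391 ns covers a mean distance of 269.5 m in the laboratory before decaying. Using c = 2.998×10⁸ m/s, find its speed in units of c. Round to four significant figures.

0.9170c

Let x = d/(cτ) = 269.5 m / (2.998×10⁸ m/s × 3.910×10^-7 s) = 2.2991. Since d = βγcτ, x = βγ = β/√(1−β²).
Solving: β² = x²/(1+x²) = 5.28586/6.28586 = 0.840913, so β = 0.9170.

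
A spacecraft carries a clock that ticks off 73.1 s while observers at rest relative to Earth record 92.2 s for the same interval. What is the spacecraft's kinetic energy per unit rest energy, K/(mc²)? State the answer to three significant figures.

0.261

γ = Δt/Δτ = 92.2/73.1 = 1.26129.
K/(mc²) = γ − 1 = 1.26129 − 1 = 0.261.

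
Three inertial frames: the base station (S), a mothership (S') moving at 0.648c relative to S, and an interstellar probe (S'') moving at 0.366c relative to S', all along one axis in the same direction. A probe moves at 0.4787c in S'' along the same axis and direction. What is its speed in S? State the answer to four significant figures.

Compose velocities in two stages. Stage 1 (into S'): u₁ = (0.4787+0.366)/(1+0.4787×0.366) = 0.71877.
Stage 2 (into S): u = (0.71877+0.648)/(1+0.71877×0.648) = 0.93246, so the speed is 0.9325c.

0.9325c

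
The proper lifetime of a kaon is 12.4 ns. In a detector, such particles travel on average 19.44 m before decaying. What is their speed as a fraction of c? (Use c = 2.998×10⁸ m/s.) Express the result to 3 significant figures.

Lab distance = (lab lifetime)·v = γτ·βc, so βγ = d/(cτ) = 19.44/(2.998×10⁸ × 1.240×10^-8) = 5.2293.
With βγ = 5.2293: γ² = 1 + (βγ)² = 28.3456, and β = (βγ)/γ = 5.2293/5.32406 = 0.982.

0.982c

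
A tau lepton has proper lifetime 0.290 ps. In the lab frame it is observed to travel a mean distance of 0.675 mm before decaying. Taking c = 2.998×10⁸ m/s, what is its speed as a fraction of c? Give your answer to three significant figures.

0.992c

Lab distance = (lab lifetime)·v = γτ·βc, so βγ = d/(cτ) = 6.750×10^-4/(2.998×10⁸ × 2.900×10^-13) = 7.7638.
With βγ = 7.7638: γ² = 1 + (βγ)² = 61.2766, and β = (βγ)/γ = 7.7638/7.82794 = 0.992.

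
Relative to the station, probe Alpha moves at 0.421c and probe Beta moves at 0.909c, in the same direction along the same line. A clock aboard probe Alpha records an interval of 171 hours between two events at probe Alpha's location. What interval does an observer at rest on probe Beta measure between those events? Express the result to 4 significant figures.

Speed of probe Alpha in probe Beta's frame: u = (v_A − v_B)/(1 − v_A v_B/c²) = (0.421 − 0.909)/(1 − 0.421×0.909) = −0.488/0.617311 = −0.79053; |u| = 0.79053c.
At |u| = 0.79053c, γ = (1 − 0.624938)^(−1/2) = 1.6329.
The clock on probe Alpha records proper time, so probe Beta measures Δt = γΔτ = 1.6329 × 171 = 279.2 hours.

279.2 hours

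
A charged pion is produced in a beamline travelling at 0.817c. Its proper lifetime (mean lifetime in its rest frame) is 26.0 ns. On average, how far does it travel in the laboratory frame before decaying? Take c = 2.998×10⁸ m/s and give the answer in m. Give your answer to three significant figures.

γ = 1/√(1 − β²) = 1/√(1 − 0.667489) = 1/√0.332511 = 1/0.576638 = 1.7342.
Lab-frame lifetime: Δt = γτ = 1.7342 × 26.0 ns = 45.089 ns.
Distance: d = vΔt = 0.817 × 2.998×10⁸ m/s × 4.5089×10^-8 s = 11.0 m.

11.0 m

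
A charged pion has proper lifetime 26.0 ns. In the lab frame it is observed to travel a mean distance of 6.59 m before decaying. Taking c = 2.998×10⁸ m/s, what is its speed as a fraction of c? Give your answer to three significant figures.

d = βγcτ ⇒ βγ = d/(cτ) = 6.590 m / (7.7948 m) = 0.84544.
β = (βγ)/√(1+(βγ)²) = 0.84544/√1.714769 = 0.646.

0.646c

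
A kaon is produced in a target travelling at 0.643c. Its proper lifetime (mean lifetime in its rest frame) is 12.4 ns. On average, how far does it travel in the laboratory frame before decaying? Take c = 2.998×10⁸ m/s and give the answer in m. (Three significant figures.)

3.12 m

Lorentz factor: γ = (1 − 0.413449)^(−1/2) = 1.3057.
Lab-frame lifetime: Δt = γτ = 1.3057 × 12.4 ns = 16.191 ns.
Distance: d = vΔt = 0.643 × 2.998×10⁸ m/s × 1.6191×10^-8 s = 3.12 m.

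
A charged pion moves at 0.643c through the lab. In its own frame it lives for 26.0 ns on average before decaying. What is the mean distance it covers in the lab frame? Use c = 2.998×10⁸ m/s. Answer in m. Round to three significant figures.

γ = 1/√(1 − β²) = 1/√(1 − 0.413449) = 1/√0.586551 = 1/0.765866 = 1.3057.
Lab-frame lifetime: Δt = γτ = 1.3057 × 26.0 ns = 33.948 ns.
Distance: d = vΔt = 0.643 × 2.998×10⁸ m/s × 3.3948×10^-8 s = 6.54 m.

6.54 m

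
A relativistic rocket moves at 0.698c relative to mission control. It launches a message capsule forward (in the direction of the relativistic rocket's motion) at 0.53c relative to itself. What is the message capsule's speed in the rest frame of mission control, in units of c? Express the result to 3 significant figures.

Relativistic velocity addition: u = (u' + v)/(1 + u'v/c²), with u' = 0.53c and v = 0.698c.
Numerator: 0.53 + 0.698 = 1.228. Denominator: 1 + (0.53)(0.698) = 1.36994.
u = 1.228/1.36994 = 0.89639, so the speed is 0.896c.

0.896c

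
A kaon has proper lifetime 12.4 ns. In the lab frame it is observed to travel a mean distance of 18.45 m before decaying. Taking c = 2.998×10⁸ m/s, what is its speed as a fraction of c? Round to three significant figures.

0.980c

Let x = d/(cτ) = 18.45 m / (2.998×10⁸ m/s × 1.240×10^-8 s) = 4.963. Since d = βγcτ, x = βγ = β/√(1−β²).
Solving: β² = x²/(1+x²) = 24.6314/25.6314 = 0.960985, so β = 0.980.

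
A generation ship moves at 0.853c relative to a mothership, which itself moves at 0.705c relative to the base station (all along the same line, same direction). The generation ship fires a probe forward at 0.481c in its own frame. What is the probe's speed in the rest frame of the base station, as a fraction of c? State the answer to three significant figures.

First combine the probe and generation ship (S''→S'): u₁ = (0.481 + 0.853)/(1 + 0.481×0.853) = 1.334/1.410293 = 0.9459.
Then combine with the mothership (S'→S): u = (0.9459 + 0.705)/(1 + 0.9459×0.705) = 1.6509/1.6668595 = 0.99043.

0.990c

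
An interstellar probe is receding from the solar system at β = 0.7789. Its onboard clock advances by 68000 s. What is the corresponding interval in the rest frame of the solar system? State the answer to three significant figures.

1.08×10^5 s

γ = 1/√(1 − β²) = 1/√(1 − 0.60668521) = 1/√0.39331479 = 1/0.627148 = 1.5945.
The onboard clock measures proper time, so the interval in the rest frame of the solar system is dilated: Δt = γ·Δτ = 1.5945 × 68000 s = 1.08×10^5 s.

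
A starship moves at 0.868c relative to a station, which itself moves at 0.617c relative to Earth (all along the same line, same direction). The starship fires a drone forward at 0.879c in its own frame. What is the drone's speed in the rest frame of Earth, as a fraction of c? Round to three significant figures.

0.998c

Apply u = (u'+v)/(1+u'v) twice. Drone in the station frame: (0.879+0.868)/(1+0.879·0.868) = 1.747/1.762972 = 0.99094c.
That velocity, transformed to the rest frame of Earth: (0.99094+0.617)/(1+0.99094·0.617) = 1.60794/1.61140998 = 0.99785c.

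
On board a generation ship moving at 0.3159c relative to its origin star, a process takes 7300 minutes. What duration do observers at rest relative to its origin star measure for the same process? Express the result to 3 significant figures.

7690 minutes

γ = 1/√(1 − β²) = 1/√(1 − 0.09979281) = 1/√0.90020719 = 1/0.948792 = 1.054.
The onboard clock measures proper time, so the interval in the rest frame of its origin star is dilated: Δt = γ·Δτ = 1.054 × 7300 minutes = 7690 minutes.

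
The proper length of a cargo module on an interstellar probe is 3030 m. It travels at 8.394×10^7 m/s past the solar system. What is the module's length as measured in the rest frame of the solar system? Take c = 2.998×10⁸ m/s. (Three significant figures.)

β = v/c = (8.394×10^7 m/s)/(2.998×10⁸ m/s) = 0.279987.
β² = 0.07839272, so γ = 1/√0.9216073 = 1.0417.
Along the direction of motion the measured length is L₀/γ = 3030/1.0417 = 2910 m.

2910 m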